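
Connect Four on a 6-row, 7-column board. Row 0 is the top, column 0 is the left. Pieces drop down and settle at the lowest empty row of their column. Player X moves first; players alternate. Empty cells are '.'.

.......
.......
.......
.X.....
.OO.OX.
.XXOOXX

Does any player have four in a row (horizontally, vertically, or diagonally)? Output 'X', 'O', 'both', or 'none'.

none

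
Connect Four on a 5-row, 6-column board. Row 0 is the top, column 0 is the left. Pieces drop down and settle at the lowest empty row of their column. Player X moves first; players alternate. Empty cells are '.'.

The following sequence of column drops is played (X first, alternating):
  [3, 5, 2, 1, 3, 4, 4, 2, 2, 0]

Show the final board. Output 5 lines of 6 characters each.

Move 1: X drops in col 3, lands at row 4
Move 2: O drops in col 5, lands at row 4
Move 3: X drops in col 2, lands at row 4
Move 4: O drops in col 1, lands at row 4
Move 5: X drops in col 3, lands at row 3
Move 6: O drops in col 4, lands at row 4
Move 7: X drops in col 4, lands at row 3
Move 8: O drops in col 2, lands at row 3
Move 9: X drops in col 2, lands at row 2
Move 10: O drops in col 0, lands at row 4

Answer: ......
......
..X...
..OXX.
OOXXOO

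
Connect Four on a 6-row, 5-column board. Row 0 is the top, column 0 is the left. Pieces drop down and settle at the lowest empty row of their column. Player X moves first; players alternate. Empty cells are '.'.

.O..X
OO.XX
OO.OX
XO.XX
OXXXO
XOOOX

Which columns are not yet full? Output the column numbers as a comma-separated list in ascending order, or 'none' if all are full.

col 0: top cell = '.' → open
col 1: top cell = 'O' → FULL
col 2: top cell = '.' → open
col 3: top cell = '.' → open
col 4: top cell = 'X' → FULL

Answer: 0,2,3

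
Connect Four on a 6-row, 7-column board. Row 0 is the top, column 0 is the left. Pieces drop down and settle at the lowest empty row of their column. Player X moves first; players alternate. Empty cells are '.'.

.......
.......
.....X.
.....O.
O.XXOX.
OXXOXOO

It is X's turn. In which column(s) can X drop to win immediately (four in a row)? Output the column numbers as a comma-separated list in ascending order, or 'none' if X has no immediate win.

Answer: 4

Derivation:
col 0: drop X → no win
col 1: drop X → no win
col 2: drop X → no win
col 3: drop X → no win
col 4: drop X → WIN!
col 5: drop X → no win
col 6: drop X → no win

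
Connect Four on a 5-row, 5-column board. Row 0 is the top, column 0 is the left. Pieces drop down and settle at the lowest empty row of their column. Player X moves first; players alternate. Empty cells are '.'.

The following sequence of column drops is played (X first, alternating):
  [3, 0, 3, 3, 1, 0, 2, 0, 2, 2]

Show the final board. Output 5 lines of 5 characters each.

Answer: .....
.....
O.OO.
O.XX.
OXXX.

Derivation:
Move 1: X drops in col 3, lands at row 4
Move 2: O drops in col 0, lands at row 4
Move 3: X drops in col 3, lands at row 3
Move 4: O drops in col 3, lands at row 2
Move 5: X drops in col 1, lands at row 4
Move 6: O drops in col 0, lands at row 3
Move 7: X drops in col 2, lands at row 4
Move 8: O drops in col 0, lands at row 2
Move 9: X drops in col 2, lands at row 3
Move 10: O drops in col 2, lands at row 2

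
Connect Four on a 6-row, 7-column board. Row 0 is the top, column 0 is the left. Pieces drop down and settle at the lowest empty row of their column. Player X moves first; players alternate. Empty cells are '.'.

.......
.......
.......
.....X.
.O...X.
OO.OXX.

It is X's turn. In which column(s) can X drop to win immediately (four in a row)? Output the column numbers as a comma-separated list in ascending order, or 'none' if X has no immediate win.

col 0: drop X → no win
col 1: drop X → no win
col 2: drop X → no win
col 3: drop X → no win
col 4: drop X → no win
col 5: drop X → WIN!
col 6: drop X → no win

Answer: 5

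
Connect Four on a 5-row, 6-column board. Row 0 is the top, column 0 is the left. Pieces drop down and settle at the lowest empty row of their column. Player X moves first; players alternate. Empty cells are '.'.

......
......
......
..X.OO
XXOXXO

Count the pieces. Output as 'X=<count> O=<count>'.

X=5 O=4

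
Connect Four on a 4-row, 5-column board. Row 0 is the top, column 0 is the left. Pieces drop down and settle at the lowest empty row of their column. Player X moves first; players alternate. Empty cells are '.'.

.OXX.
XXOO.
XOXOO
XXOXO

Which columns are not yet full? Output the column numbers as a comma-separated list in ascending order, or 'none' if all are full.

Answer: 0,4

Derivation:
col 0: top cell = '.' → open
col 1: top cell = 'O' → FULL
col 2: top cell = 'X' → FULL
col 3: top cell = 'X' → FULL
col 4: top cell = '.' → open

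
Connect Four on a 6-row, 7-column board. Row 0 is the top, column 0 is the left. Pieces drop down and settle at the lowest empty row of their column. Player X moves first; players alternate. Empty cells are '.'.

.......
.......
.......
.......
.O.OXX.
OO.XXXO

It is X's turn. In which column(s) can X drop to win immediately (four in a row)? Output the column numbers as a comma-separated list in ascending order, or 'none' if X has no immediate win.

col 0: drop X → no win
col 1: drop X → no win
col 2: drop X → WIN!
col 3: drop X → no win
col 4: drop X → no win
col 5: drop X → no win
col 6: drop X → no win

Answer: 2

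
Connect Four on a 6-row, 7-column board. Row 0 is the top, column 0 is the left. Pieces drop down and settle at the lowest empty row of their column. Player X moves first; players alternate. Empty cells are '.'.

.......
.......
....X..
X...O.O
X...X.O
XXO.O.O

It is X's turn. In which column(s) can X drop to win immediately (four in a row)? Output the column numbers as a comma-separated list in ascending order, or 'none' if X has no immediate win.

col 0: drop X → WIN!
col 1: drop X → no win
col 2: drop X → no win
col 3: drop X → no win
col 4: drop X → no win
col 5: drop X → no win
col 6: drop X → no win

Answer: 0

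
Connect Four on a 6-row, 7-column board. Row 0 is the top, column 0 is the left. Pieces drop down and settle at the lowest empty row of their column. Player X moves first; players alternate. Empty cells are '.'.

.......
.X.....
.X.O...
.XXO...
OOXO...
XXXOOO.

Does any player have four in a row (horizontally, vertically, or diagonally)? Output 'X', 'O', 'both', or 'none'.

O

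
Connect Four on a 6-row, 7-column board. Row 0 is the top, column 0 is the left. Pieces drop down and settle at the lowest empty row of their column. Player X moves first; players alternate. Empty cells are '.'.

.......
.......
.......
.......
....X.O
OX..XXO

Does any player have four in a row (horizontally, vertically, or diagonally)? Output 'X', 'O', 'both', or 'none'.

none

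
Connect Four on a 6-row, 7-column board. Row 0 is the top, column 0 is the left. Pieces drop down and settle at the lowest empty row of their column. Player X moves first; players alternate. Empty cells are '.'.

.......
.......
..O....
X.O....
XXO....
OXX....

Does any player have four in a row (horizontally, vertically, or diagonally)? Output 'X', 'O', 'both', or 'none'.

none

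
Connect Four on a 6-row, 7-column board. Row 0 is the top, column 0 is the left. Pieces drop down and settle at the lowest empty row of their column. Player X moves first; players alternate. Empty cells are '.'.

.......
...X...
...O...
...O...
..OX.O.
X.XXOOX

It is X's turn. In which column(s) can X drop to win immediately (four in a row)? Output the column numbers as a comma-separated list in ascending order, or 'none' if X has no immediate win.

Answer: 1

Derivation:
col 0: drop X → no win
col 1: drop X → WIN!
col 2: drop X → no win
col 3: drop X → no win
col 4: drop X → no win
col 5: drop X → no win
col 6: drop X → no win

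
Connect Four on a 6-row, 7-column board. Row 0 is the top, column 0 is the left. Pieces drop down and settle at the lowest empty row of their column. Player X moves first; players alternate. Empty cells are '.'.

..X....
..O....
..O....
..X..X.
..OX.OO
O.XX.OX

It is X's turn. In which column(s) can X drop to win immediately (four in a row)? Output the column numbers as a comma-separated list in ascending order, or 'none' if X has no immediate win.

col 0: drop X → no win
col 1: drop X → no win
col 3: drop X → no win
col 4: drop X → no win
col 5: drop X → no win
col 6: drop X → no win

Answer: none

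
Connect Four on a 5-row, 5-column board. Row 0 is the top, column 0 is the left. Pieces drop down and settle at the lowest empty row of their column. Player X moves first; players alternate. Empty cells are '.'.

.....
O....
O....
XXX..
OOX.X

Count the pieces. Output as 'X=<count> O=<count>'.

X=5 O=4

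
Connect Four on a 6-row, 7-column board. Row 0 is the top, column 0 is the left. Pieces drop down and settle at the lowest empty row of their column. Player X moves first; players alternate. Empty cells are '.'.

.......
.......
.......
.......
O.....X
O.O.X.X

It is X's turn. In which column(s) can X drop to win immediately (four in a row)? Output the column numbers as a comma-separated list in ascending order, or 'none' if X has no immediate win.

col 0: drop X → no win
col 1: drop X → no win
col 2: drop X → no win
col 3: drop X → no win
col 4: drop X → no win
col 5: drop X → no win
col 6: drop X → no win

Answer: none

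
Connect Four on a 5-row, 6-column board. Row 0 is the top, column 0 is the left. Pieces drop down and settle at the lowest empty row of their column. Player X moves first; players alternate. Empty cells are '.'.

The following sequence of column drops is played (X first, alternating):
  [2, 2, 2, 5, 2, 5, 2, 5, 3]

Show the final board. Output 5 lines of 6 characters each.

Move 1: X drops in col 2, lands at row 4
Move 2: O drops in col 2, lands at row 3
Move 3: X drops in col 2, lands at row 2
Move 4: O drops in col 5, lands at row 4
Move 5: X drops in col 2, lands at row 1
Move 6: O drops in col 5, lands at row 3
Move 7: X drops in col 2, lands at row 0
Move 8: O drops in col 5, lands at row 2
Move 9: X drops in col 3, lands at row 4

Answer: ..X...
..X...
..X..O
..O..O
..XX.O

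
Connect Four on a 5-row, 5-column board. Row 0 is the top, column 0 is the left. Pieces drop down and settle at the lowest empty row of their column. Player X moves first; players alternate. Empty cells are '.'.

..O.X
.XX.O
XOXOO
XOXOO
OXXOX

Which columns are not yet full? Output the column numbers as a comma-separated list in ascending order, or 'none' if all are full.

col 0: top cell = '.' → open
col 1: top cell = '.' → open
col 2: top cell = 'O' → FULL
col 3: top cell = '.' → open
col 4: top cell = 'X' → FULL

Answer: 0,1,3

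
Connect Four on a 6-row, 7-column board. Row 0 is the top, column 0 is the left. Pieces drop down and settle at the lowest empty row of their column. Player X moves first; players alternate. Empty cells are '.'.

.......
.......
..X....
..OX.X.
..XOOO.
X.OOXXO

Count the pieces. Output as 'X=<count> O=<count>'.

X=7 O=7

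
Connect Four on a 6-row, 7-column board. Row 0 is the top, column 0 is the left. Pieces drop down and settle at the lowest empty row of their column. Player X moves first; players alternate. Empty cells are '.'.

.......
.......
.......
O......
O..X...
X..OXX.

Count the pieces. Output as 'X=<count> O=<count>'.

X=4 O=3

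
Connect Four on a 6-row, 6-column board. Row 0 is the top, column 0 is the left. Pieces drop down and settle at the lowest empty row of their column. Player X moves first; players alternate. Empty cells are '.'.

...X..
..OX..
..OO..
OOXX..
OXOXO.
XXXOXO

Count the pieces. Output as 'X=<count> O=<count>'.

X=10 O=10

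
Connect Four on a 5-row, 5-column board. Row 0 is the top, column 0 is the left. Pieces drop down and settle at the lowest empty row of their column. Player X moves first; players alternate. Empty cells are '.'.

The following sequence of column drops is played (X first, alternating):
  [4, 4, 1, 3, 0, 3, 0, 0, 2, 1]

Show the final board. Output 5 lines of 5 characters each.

Answer: .....
.....
O....
XO.OO
XXXOX

Derivation:
Move 1: X drops in col 4, lands at row 4
Move 2: O drops in col 4, lands at row 3
Move 3: X drops in col 1, lands at row 4
Move 4: O drops in col 3, lands at row 4
Move 5: X drops in col 0, lands at row 4
Move 6: O drops in col 3, lands at row 3
Move 7: X drops in col 0, lands at row 3
Move 8: O drops in col 0, lands at row 2
Move 9: X drops in col 2, lands at row 4
Move 10: O drops in col 1, lands at row 3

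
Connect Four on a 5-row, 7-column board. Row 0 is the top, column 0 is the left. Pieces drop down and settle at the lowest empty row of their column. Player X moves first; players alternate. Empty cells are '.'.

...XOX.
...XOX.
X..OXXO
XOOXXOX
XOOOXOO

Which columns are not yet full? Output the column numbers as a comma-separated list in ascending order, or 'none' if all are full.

col 0: top cell = '.' → open
col 1: top cell = '.' → open
col 2: top cell = '.' → open
col 3: top cell = 'X' → FULL
col 4: top cell = 'O' → FULL
col 5: top cell = 'X' → FULL
col 6: top cell = '.' → open

Answer: 0,1,2,6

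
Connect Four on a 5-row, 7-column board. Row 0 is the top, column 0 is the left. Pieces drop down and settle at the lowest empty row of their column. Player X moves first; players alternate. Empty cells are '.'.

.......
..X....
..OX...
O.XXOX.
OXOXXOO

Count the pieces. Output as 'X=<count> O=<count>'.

X=8 O=7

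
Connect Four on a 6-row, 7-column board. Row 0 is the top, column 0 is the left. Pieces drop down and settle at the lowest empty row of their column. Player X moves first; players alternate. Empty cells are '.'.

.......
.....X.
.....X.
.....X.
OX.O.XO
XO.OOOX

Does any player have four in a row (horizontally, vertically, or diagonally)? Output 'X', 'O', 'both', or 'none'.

X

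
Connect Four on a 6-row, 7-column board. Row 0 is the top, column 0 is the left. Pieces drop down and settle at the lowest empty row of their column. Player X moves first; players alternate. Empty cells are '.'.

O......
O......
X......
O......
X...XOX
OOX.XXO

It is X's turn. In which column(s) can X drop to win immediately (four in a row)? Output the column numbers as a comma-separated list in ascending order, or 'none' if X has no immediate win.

Answer: 3

Derivation:
col 1: drop X → no win
col 2: drop X → no win
col 3: drop X → WIN!
col 4: drop X → no win
col 5: drop X → no win
col 6: drop X → no win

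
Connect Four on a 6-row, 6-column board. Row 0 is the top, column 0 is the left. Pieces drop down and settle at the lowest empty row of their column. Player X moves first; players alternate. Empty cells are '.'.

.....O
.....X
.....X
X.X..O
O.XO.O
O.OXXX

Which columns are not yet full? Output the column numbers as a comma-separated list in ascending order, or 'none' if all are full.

Answer: 0,1,2,3,4

Derivation:
col 0: top cell = '.' → open
col 1: top cell = '.' → open
col 2: top cell = '.' → open
col 3: top cell = '.' → open
col 4: top cell = '.' → open
col 5: top cell = 'O' → FULL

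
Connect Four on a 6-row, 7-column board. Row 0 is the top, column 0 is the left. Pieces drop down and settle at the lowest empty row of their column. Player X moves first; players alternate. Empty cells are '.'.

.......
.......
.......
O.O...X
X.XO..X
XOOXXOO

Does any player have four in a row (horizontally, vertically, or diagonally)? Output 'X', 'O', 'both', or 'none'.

none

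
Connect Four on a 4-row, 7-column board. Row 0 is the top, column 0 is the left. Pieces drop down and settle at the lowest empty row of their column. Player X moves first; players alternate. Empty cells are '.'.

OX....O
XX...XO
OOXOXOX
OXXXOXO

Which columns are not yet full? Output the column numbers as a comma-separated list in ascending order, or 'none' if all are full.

col 0: top cell = 'O' → FULL
col 1: top cell = 'X' → FULL
col 2: top cell = '.' → open
col 3: top cell = '.' → open
col 4: top cell = '.' → open
col 5: top cell = '.' → open
col 6: top cell = 'O' → FULL

Answer: 2,3,4,5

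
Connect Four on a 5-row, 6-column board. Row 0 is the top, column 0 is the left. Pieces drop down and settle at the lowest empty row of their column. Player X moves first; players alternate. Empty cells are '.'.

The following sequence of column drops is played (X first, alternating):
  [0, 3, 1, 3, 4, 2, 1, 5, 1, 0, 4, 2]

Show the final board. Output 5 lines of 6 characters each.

Answer: ......
......
.X....
OXOOX.
XXOOXO

Derivation:
Move 1: X drops in col 0, lands at row 4
Move 2: O drops in col 3, lands at row 4
Move 3: X drops in col 1, lands at row 4
Move 4: O drops in col 3, lands at row 3
Move 5: X drops in col 4, lands at row 4
Move 6: O drops in col 2, lands at row 4
Move 7: X drops in col 1, lands at row 3
Move 8: O drops in col 5, lands at row 4
Move 9: X drops in col 1, lands at row 2
Move 10: O drops in col 0, lands at row 3
Move 11: X drops in col 4, lands at row 3
Move 12: O drops in col 2, lands at row 3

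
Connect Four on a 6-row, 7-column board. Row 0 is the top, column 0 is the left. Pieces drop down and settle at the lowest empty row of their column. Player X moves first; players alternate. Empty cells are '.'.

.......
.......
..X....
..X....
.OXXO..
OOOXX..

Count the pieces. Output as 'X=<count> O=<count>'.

X=6 O=5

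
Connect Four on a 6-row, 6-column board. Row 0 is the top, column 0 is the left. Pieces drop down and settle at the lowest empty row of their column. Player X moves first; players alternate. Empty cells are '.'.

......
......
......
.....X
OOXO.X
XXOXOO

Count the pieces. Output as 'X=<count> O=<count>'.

X=6 O=6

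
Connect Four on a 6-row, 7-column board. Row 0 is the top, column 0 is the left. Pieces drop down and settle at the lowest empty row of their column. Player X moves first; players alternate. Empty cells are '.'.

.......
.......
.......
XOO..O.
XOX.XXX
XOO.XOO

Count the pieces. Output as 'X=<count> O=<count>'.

X=8 O=8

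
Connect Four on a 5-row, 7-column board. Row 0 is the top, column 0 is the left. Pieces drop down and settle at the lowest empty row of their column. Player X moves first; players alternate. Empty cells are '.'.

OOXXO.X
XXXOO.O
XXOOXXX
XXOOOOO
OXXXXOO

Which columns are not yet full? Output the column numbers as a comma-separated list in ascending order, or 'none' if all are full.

Answer: 5

Derivation:
col 0: top cell = 'O' → FULL
col 1: top cell = 'O' → FULL
col 2: top cell = 'X' → FULL
col 3: top cell = 'X' → FULL
col 4: top cell = 'O' → FULL
col 5: top cell = '.' → open
col 6: top cell = 'X' → FULL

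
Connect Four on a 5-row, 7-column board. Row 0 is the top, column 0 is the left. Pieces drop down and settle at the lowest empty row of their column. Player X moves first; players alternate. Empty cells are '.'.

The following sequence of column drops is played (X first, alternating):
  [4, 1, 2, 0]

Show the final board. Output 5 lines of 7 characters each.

Move 1: X drops in col 4, lands at row 4
Move 2: O drops in col 1, lands at row 4
Move 3: X drops in col 2, lands at row 4
Move 4: O drops in col 0, lands at row 4

Answer: .......
.......
.......
.......
OOX.X..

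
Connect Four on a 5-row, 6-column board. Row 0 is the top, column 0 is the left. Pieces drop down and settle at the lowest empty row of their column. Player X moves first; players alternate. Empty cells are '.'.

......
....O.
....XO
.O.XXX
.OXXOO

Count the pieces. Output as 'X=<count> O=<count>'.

X=6 O=6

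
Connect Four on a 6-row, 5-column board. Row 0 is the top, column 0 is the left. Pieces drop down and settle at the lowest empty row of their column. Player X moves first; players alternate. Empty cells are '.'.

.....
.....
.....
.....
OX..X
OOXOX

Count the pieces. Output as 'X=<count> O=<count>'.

X=4 O=4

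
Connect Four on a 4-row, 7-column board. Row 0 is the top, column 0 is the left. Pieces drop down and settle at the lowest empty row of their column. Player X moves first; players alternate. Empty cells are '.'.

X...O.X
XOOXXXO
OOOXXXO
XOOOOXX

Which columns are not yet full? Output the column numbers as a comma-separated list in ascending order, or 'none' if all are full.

Answer: 1,2,3,5

Derivation:
col 0: top cell = 'X' → FULL
col 1: top cell = '.' → open
col 2: top cell = '.' → open
col 3: top cell = '.' → open
col 4: top cell = 'O' → FULL
col 5: top cell = '.' → open
col 6: top cell = 'X' → FULL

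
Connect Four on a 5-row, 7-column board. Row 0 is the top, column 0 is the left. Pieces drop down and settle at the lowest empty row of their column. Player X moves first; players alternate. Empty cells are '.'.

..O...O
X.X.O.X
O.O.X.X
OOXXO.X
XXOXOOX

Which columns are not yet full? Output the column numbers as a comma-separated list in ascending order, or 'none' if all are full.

Answer: 0,1,3,4,5

Derivation:
col 0: top cell = '.' → open
col 1: top cell = '.' → open
col 2: top cell = 'O' → FULL
col 3: top cell = '.' → open
col 4: top cell = '.' → open
col 5: top cell = '.' → open
col 6: top cell = 'O' → FULL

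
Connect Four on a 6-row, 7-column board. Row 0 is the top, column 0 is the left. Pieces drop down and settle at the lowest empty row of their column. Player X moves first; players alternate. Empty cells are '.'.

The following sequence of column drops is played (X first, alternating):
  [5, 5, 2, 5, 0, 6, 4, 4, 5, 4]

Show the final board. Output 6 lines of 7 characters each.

Move 1: X drops in col 5, lands at row 5
Move 2: O drops in col 5, lands at row 4
Move 3: X drops in col 2, lands at row 5
Move 4: O drops in col 5, lands at row 3
Move 5: X drops in col 0, lands at row 5
Move 6: O drops in col 6, lands at row 5
Move 7: X drops in col 4, lands at row 5
Move 8: O drops in col 4, lands at row 4
Move 9: X drops in col 5, lands at row 2
Move 10: O drops in col 4, lands at row 3

Answer: .......
.......
.....X.
....OO.
....OO.
X.X.XXO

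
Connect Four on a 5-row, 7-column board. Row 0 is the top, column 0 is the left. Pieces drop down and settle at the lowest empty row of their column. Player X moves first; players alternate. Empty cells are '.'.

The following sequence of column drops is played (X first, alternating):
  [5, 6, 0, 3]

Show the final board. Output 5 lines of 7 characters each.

Move 1: X drops in col 5, lands at row 4
Move 2: O drops in col 6, lands at row 4
Move 3: X drops in col 0, lands at row 4
Move 4: O drops in col 3, lands at row 4

Answer: .......
.......
.......
.......
X..O.XO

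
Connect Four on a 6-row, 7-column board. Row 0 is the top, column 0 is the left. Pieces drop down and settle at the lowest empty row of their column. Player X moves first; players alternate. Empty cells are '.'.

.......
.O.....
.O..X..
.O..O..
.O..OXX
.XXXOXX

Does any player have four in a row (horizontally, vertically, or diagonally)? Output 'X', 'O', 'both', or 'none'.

O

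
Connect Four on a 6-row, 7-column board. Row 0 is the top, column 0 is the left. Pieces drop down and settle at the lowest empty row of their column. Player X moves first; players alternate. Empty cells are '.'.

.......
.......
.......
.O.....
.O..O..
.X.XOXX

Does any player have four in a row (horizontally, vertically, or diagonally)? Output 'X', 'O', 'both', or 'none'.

none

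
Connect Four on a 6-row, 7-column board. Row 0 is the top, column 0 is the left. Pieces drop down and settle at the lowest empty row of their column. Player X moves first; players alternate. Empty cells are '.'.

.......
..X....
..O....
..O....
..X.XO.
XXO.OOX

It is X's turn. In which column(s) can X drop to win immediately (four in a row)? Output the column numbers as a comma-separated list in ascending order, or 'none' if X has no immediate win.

col 0: drop X → no win
col 1: drop X → no win
col 2: drop X → no win
col 3: drop X → no win
col 4: drop X → no win
col 5: drop X → no win
col 6: drop X → no win

Answer: none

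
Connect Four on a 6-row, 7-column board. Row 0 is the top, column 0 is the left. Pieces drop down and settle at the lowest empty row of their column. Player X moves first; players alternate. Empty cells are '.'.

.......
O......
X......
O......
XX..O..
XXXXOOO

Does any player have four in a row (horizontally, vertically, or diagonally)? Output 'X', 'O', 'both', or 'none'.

X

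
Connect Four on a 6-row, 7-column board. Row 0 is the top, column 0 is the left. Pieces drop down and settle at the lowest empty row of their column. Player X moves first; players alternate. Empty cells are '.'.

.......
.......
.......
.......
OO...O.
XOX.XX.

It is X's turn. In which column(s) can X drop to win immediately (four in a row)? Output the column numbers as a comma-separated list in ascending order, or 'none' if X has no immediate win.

Answer: 3

Derivation:
col 0: drop X → no win
col 1: drop X → no win
col 2: drop X → no win
col 3: drop X → WIN!
col 4: drop X → no win
col 5: drop X → no win
col 6: drop X → no win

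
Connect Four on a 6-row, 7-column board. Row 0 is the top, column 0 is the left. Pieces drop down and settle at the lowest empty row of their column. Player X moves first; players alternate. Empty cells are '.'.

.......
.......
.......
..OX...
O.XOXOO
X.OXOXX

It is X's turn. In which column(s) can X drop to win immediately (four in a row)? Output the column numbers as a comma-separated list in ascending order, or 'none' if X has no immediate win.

Answer: 2

Derivation:
col 0: drop X → no win
col 1: drop X → no win
col 2: drop X → WIN!
col 3: drop X → no win
col 4: drop X → no win
col 5: drop X → no win
col 6: drop X → no win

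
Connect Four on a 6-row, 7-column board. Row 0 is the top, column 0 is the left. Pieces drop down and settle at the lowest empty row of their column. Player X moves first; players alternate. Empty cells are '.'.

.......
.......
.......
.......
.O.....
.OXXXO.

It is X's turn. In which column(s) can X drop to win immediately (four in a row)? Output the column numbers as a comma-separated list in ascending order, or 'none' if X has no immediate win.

Answer: none

Derivation:
col 0: drop X → no win
col 1: drop X → no win
col 2: drop X → no win
col 3: drop X → no win
col 4: drop X → no win
col 5: drop X → no win
col 6: drop X → no win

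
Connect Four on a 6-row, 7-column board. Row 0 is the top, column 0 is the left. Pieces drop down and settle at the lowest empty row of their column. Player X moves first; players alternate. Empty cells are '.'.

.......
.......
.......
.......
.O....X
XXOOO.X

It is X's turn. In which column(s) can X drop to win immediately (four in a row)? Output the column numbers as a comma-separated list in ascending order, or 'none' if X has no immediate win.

col 0: drop X → no win
col 1: drop X → no win
col 2: drop X → no win
col 3: drop X → no win
col 4: drop X → no win
col 5: drop X → no win
col 6: drop X → no win

Answer: none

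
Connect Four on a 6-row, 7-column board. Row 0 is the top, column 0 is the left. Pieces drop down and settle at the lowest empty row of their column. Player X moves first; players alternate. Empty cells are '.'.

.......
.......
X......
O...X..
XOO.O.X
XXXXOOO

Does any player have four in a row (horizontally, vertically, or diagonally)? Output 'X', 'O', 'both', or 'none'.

X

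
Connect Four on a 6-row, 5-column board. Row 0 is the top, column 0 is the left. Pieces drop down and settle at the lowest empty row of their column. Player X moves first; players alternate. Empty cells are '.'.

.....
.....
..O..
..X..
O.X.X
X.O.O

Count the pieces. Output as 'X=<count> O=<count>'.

X=4 O=4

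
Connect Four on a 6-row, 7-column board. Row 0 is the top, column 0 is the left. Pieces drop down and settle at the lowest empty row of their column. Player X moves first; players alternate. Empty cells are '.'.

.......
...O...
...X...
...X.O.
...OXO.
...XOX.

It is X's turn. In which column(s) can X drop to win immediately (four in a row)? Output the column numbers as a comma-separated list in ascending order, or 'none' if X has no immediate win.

Answer: none

Derivation:
col 0: drop X → no win
col 1: drop X → no win
col 2: drop X → no win
col 3: drop X → no win
col 4: drop X → no win
col 5: drop X → no win
col 6: drop X → no win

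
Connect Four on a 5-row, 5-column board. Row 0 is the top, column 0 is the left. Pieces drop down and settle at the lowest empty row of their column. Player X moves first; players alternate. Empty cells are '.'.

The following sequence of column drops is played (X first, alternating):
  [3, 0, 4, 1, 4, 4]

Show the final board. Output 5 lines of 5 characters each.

Answer: .....
.....
....O
....X
OO.XX

Derivation:
Move 1: X drops in col 3, lands at row 4
Move 2: O drops in col 0, lands at row 4
Move 3: X drops in col 4, lands at row 4
Move 4: O drops in col 1, lands at row 4
Move 5: X drops in col 4, lands at row 3
Move 6: O drops in col 4, lands at row 2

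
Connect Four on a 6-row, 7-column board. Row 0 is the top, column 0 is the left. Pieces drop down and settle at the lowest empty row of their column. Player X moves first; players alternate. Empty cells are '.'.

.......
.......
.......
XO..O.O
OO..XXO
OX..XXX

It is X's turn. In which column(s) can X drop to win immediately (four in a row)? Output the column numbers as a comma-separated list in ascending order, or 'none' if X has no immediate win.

Answer: 3

Derivation:
col 0: drop X → no win
col 1: drop X → no win
col 2: drop X → no win
col 3: drop X → WIN!
col 4: drop X → no win
col 5: drop X → no win
col 6: drop X → no win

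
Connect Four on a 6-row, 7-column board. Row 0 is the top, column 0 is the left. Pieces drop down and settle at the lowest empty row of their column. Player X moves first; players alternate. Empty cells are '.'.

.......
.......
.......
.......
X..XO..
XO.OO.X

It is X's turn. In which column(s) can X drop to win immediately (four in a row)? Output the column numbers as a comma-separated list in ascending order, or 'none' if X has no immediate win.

col 0: drop X → no win
col 1: drop X → no win
col 2: drop X → no win
col 3: drop X → no win
col 4: drop X → no win
col 5: drop X → no win
col 6: drop X → no win

Answer: none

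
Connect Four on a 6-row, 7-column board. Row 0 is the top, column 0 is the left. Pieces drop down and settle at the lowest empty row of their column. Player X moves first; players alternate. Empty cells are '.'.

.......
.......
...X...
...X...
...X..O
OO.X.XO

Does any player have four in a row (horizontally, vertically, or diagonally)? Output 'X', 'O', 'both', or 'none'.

X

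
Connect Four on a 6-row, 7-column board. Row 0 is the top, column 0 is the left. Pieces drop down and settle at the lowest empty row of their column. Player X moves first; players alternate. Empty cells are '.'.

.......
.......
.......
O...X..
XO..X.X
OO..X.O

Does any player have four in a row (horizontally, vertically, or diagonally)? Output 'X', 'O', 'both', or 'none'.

none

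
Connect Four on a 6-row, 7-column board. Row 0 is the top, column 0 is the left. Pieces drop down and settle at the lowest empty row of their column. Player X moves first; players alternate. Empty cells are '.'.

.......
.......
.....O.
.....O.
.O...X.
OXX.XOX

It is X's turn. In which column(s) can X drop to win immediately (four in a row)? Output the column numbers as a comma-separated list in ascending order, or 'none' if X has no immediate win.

Answer: 3

Derivation:
col 0: drop X → no win
col 1: drop X → no win
col 2: drop X → no win
col 3: drop X → WIN!
col 4: drop X → no win
col 5: drop X → no win
col 6: drop X → no win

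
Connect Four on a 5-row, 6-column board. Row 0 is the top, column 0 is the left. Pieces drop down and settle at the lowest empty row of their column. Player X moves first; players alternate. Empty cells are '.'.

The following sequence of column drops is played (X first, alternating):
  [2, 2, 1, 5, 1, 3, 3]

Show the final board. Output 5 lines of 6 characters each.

Move 1: X drops in col 2, lands at row 4
Move 2: O drops in col 2, lands at row 3
Move 3: X drops in col 1, lands at row 4
Move 4: O drops in col 5, lands at row 4
Move 5: X drops in col 1, lands at row 3
Move 6: O drops in col 3, lands at row 4
Move 7: X drops in col 3, lands at row 3

Answer: ......
......
......
.XOX..
.XXO.O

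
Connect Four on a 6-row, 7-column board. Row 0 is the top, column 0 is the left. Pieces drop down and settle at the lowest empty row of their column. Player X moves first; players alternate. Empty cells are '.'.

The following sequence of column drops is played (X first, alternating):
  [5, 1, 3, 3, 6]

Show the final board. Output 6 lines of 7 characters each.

Move 1: X drops in col 5, lands at row 5
Move 2: O drops in col 1, lands at row 5
Move 3: X drops in col 3, lands at row 5
Move 4: O drops in col 3, lands at row 4
Move 5: X drops in col 6, lands at row 5

Answer: .......
.......
.......
.......
...O...
.O.X.XX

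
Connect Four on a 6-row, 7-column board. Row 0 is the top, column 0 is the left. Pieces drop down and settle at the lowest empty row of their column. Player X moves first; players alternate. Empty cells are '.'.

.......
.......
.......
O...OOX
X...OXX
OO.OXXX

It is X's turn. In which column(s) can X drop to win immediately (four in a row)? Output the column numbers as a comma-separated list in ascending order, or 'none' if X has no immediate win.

Answer: 6

Derivation:
col 0: drop X → no win
col 1: drop X → no win
col 2: drop X → no win
col 3: drop X → no win
col 4: drop X → no win
col 5: drop X → no win
col 6: drop X → WIN!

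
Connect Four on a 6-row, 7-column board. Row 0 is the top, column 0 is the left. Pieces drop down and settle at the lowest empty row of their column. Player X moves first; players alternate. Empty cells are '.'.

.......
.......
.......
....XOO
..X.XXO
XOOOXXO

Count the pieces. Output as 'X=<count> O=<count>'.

X=7 O=7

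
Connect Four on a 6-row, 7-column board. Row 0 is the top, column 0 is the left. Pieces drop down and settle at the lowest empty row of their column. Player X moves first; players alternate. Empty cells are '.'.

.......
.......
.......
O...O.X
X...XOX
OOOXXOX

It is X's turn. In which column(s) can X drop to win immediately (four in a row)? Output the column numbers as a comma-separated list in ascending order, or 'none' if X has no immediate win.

col 0: drop X → no win
col 1: drop X → no win
col 2: drop X → no win
col 3: drop X → no win
col 4: drop X → no win
col 5: drop X → no win
col 6: drop X → WIN!

Answer: 6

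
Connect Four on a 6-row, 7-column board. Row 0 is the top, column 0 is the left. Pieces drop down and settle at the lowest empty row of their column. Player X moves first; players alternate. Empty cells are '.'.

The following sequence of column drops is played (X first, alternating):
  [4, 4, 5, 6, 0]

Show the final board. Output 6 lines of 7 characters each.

Move 1: X drops in col 4, lands at row 5
Move 2: O drops in col 4, lands at row 4
Move 3: X drops in col 5, lands at row 5
Move 4: O drops in col 6, lands at row 5
Move 5: X drops in col 0, lands at row 5

Answer: .......
.......
.......
.......
....O..
X...XXO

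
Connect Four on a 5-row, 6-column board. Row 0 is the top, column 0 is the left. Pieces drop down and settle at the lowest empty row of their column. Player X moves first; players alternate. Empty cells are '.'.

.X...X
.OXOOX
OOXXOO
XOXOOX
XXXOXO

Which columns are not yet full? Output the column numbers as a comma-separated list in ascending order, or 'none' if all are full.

Answer: 0,2,3,4

Derivation:
col 0: top cell = '.' → open
col 1: top cell = 'X' → FULL
col 2: top cell = '.' → open
col 3: top cell = '.' → open
col 4: top cell = '.' → open
col 5: top cell = 'X' → FULL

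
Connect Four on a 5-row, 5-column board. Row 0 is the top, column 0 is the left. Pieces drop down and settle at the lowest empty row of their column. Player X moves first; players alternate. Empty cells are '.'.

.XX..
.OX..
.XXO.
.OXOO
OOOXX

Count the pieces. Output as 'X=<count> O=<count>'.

X=8 O=8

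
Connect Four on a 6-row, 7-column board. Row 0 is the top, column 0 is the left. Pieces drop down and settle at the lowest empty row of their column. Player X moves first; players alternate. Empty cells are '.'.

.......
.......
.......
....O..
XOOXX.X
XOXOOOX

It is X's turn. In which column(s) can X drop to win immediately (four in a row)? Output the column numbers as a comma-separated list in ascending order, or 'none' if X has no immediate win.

col 0: drop X → no win
col 1: drop X → no win
col 2: drop X → no win
col 3: drop X → no win
col 4: drop X → no win
col 5: drop X → WIN!
col 6: drop X → no win

Answer: 5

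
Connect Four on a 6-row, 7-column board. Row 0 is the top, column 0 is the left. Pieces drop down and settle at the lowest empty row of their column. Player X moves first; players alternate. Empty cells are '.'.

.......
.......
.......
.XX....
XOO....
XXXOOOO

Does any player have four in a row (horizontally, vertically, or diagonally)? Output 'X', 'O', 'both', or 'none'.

O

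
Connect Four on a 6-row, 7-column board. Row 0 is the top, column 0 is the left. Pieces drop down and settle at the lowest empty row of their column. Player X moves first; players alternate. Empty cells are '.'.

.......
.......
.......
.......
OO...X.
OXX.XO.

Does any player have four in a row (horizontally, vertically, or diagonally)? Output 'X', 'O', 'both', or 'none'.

none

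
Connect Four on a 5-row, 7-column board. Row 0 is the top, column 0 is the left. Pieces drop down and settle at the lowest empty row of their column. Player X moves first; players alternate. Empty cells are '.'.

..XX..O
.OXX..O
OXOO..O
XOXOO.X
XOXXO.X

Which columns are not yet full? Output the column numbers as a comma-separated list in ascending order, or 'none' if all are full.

col 0: top cell = '.' → open
col 1: top cell = '.' → open
col 2: top cell = 'X' → FULL
col 3: top cell = 'X' → FULL
col 4: top cell = '.' → open
col 5: top cell = '.' → open
col 6: top cell = 'O' → FULL

Answer: 0,1,4,5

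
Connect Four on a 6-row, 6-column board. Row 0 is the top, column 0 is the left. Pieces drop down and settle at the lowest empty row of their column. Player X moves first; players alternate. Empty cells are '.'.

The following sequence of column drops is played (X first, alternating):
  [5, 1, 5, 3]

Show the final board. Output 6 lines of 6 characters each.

Move 1: X drops in col 5, lands at row 5
Move 2: O drops in col 1, lands at row 5
Move 3: X drops in col 5, lands at row 4
Move 4: O drops in col 3, lands at row 5

Answer: ......
......
......
......
.....X
.O.O.X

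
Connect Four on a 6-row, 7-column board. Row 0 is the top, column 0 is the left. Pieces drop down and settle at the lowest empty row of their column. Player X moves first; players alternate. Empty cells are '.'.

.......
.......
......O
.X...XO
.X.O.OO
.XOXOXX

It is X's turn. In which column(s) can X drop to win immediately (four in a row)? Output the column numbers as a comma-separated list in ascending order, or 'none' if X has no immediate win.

col 0: drop X → no win
col 1: drop X → WIN!
col 2: drop X → no win
col 3: drop X → no win
col 4: drop X → no win
col 5: drop X → no win
col 6: drop X → no win

Answer: 1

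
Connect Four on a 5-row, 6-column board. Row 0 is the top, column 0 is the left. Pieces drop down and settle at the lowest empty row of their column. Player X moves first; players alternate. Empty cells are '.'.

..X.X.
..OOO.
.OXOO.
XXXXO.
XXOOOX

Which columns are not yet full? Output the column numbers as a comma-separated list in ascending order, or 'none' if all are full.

col 0: top cell = '.' → open
col 1: top cell = '.' → open
col 2: top cell = 'X' → FULL
col 3: top cell = '.' → open
col 4: top cell = 'X' → FULL
col 5: top cell = '.' → open

Answer: 0,1,3,5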